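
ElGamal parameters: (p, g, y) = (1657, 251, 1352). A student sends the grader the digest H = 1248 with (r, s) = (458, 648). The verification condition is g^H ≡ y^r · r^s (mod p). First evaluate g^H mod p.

1352

251^1248 mod 1657 = 1352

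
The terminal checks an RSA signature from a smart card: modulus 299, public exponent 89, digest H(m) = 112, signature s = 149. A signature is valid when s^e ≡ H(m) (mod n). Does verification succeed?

fails

s^89 mod 299 = 80
The recovered value 80 does not match the digest 112.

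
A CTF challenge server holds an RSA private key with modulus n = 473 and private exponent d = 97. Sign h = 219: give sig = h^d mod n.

h^2 ≡ 219^2 = 47961 ≡ 188
h^4 ≡ 188^2 = 35344 ≡ 342
h^8 ≡ 342^2 = 116964 ≡ 133
h^16 ≡ 133^2 = 17689 ≡ 188
h^32 ≡ 188^2 = 35344 ≡ 342
h^64 ≡ 342^2 = 116964 ≡ 133
97 = 64 + 32 + 1, so h^97 ≡ 133·342·219 ≡ 54 (mod 473)

54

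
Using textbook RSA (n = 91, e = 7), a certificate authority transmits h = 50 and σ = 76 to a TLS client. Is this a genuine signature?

forged

σ^2 ≡ 76^2 = 5776 ≡ 43
σ^4 ≡ 43^2 = 1849 ≡ 29
7 = 4 + 2 + 1, so σ^7 ≡ 29·43·76 ≡ 41 (mod 91)
41 ≠ 50, so verification fails.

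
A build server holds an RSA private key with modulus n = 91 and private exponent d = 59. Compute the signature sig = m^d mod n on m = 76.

m^2 ≡ 76^2 = 5776 ≡ 43
m^4 ≡ 43^2 = 1849 ≡ 29
m^8 ≡ 29^2 = 841 ≡ 22
m^16 ≡ 22^2 = 484 ≡ 29
m^32 ≡ 29^2 = 841 ≡ 22
59 = 32 + 16 + 8 + 2 + 1, so m^59 ≡ 22·29·22·43·76 ≡ 6 (mod 91)

6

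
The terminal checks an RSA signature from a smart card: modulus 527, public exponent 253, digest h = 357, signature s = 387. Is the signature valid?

s^2 ≡ 387^2 = 149769 ≡ 101
s^4 ≡ 101^2 = 10201 ≡ 188
s^8 ≡ 188^2 = 35344 ≡ 35
s^16 ≡ 35^2 = 1225 ≡ 171
s^32 ≡ 171^2 = 29241 ≡ 256
s^64 ≡ 256^2 = 65536 ≡ 188
s^128 ≡ 188^2 = 35344 ≡ 35
253 = 128 + 64 + 32 + 16 + 8 + 4 + 1, so s^253 ≡ 35·188·256·171·35·188·387 ≡ 523 (mod 527)
The recovered value 523 does not match the digest 357.

invalid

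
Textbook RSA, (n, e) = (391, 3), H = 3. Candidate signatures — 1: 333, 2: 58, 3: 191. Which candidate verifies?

2

Candidate 1: Squares mod 391: 333^1≡333, 333^2≡236; 3 = 2 + 1, so 333^3 ≡ 236·333 ≡ 388 (mod 391)
Candidate 2: Squares mod 391: 58^1≡58, 58^2≡236; 3 = 2 + 1, so 58^3 ≡ 236·58 ≡ 3 (mod 391)
  → matches H = 3
Candidate 3: Squares mod 391: 191^1≡191, 191^2≡118; 3 = 2 + 1, so 191^3 ≡ 118·191 ≡ 251 (mod 391)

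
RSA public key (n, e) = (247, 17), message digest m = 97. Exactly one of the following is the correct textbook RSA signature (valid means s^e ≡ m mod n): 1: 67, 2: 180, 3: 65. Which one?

1

Candidate 1: Squares mod 247: 67^1≡67, 67^2≡43, 67^4≡120, 67^8≡74, 67^16≡42; 17 = 16 + 1, so 67^17 ≡ 42·67 ≡ 97 (mod 247)
  → matches m = 97
Candidate 2: Squares mod 247: 180^1≡180, 180^2≡43, 180^4≡120, 180^8≡74, 180^16≡42; 17 = 16 + 1, so 180^17 ≡ 42·180 ≡ 150 (mod 247)
Candidate 3: Squares mod 247: 65^1≡65, 65^2≡26, 65^4≡182, 65^8≡26, 65^16≡182; 17 = 16 + 1, so 65^17 ≡ 182·65 ≡ 221 (mod 247)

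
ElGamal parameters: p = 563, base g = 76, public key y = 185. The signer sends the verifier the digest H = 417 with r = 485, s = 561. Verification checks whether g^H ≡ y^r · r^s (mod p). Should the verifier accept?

reject

Left side g^H mod p:
76^417 mod 563 = 250
Right side y^r · r^s mod p:
185^485 mod 563 = 558
485^561 mod 563 = 166
558·166 = 92628 ≡ 296 (mod 563)
250 ≠ 296, so verification fails.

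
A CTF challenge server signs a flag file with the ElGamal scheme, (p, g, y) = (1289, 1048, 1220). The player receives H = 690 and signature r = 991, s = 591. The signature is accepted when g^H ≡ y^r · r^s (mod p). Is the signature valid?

Left side g^H mod p:
Squares mod 1289: 1048^1≡1048, 1048^2≡76, 1048^4≡620, 1048^8≡278, 1048^16≡1233, 1048^32≡558, 1048^64≡715, 1048^128≡781, 1048^256≡264, 1048^512≡90
690 = 512 + 128 + 32 + 16 + 2, so 1048^690 ≡ 90·781·558·1233·76 ≡ 479 (mod 1289)
Right side y^r · r^s mod p:
Squares mod 1289: 1220^1≡1220, 1220^2≡894, 1220^4≡56, 1220^8≡558, 1220^16≡715, 1220^32≡781, 1220^64≡264, 1220^128≡90, 1220^256≡366, 1220^512≡1189
991 = 512 + 256 + 128 + 64 + 16 + 8 + 4 + 2 + 1, so 1220^991 ≡ 1189·366·90·264·715·558·56·894·1220 ≡ 387 (mod 1289)
Squares mod 1289: 991^1≡991, 991^2≡1152, 991^4≡723, 991^8≡684, 991^16≡1238, 991^32≡23, 991^64≡529, 991^128≡128, 991^256≡916, 991^512≡1206
591 = 512 + 64 + 8 + 4 + 2 + 1, so 991^591 ≡ 1206·529·684·723·1152·991 ≡ 1167 (mod 1289)
387·1167 = 451629 ≡ 479 (mod 1289)
479 ≡ 479 (mod 1289), so the signature is genuine.

valid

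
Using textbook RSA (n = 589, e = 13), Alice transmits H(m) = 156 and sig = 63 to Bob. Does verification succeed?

passes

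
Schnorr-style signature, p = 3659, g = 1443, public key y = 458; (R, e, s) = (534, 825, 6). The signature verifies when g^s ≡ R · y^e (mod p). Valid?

yes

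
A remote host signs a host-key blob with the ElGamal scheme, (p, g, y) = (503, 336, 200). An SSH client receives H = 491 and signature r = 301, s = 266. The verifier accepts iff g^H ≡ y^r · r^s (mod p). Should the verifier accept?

Left side g^H mod p:
336^2 = 112896 ≡ 224
336^4 ≡ 224^2 = 50176 ≡ 379
336^8 ≡ 379^2 = 143641 ≡ 286
336^16 ≡ 286^2 = 81796 ≡ 310
336^32 ≡ 310^2 = 96100 ≡ 27
336^64 ≡ 27^2 = 729 ≡ 226
336^128 ≡ 226^2 = 51076 ≡ 273
336^256 ≡ 273^2 = 74529 ≡ 85
491 = 256 + 128 + 64 + 32 + 8 + 2 + 1, so 336^491 ≡ 85·273·226·27·286·224·336 ≡ 268 (mod 503)
Right side y^r · r^s mod p:
200^2 = 40000 ≡ 263
200^4 ≡ 263^2 = 69169 ≡ 258
200^8 ≡ 258^2 = 66564 ≡ 168
200^16 ≡ 168^2 = 28224 ≡ 56
200^32 ≡ 56^2 = 3136 ≡ 118
200^64 ≡ 118^2 = 13924 ≡ 343
200^128 ≡ 343^2 = 117649 ≡ 450
200^256 ≡ 450^2 = 202500 ≡ 294
301 = 256 + 32 + 8 + 4 + 1, so 200^301 ≡ 294·118·168·258·200 ≡ 39 (mod 503)
301^2 = 90601 ≡ 61
301^4 ≡ 61^2 = 3721 ≡ 200
301^8 ≡ 200^2 = 40000 ≡ 263
301^16 ≡ 263^2 = 69169 ≡ 258
301^32 ≡ 258^2 = 66564 ≡ 168
301^64 ≡ 168^2 = 28224 ≡ 56
301^128 ≡ 56^2 = 3136 ≡ 118
301^256 ≡ 118^2 = 13924 ≡ 343
266 = 256 + 8 + 2, so 301^266 ≡ 343·263·61 ≡ 432 (mod 503)
39·432 = 16848 ≡ 249 (mod 503)
268 ≠ 249, so verification fails.

reject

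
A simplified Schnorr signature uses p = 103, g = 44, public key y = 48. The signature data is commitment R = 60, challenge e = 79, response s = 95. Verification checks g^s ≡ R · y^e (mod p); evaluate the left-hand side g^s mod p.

44^95 mod 103 = 45

45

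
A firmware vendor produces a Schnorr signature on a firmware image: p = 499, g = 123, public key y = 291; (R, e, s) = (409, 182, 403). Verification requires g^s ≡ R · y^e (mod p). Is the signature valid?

g^s mod p:
123^2 = 15129 ≡ 159
123^4 ≡ 159^2 = 25281 ≡ 331
123^8 ≡ 331^2 = 109561 ≡ 280
123^16 ≡ 280^2 = 78400 ≡ 57
123^32 ≡ 57^2 = 3249 ≡ 255
123^64 ≡ 255^2 = 65025 ≡ 155
123^128 ≡ 155^2 = 24025 ≡ 73
123^256 ≡ 73^2 = 5329 ≡ 339
403 = 256 + 128 + 16 + 2 + 1, so 123^403 ≡ 339·73·57·159·123 ≡ 457 (mod 499)
R · y^e mod p:
291^2 = 84681 ≡ 350
291^4 ≡ 350^2 = 122500 ≡ 245
291^8 ≡ 245^2 = 60025 ≡ 145
291^16 ≡ 145^2 = 21025 ≡ 67
291^32 ≡ 67^2 = 4489 ≡ 497
291^64 ≡ 497^2 = 247009 ≡ 4
291^128 ≡ 4^2 = 16
182 = 128 + 32 + 16 + 4 + 2, so 291^182 ≡ 16·497·67·245·350 ≡ 67 (mod 499)
409·67 = 27403 ≡ 457 (mod 499)
457 ≡ 457 (mod 499); signature holds.

valid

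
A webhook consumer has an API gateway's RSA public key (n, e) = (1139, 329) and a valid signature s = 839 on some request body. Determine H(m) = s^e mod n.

827

s^329 mod 1139 = 827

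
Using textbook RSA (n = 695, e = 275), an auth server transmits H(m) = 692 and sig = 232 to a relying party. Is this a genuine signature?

sig^2 ≡ 232^2 = 53824 ≡ 309
sig^4 ≡ 309^2 = 95481 ≡ 266
sig^8 ≡ 266^2 = 70756 ≡ 561
sig^16 ≡ 561^2 = 314721 ≡ 581
sig^32 ≡ 581^2 = 337561 ≡ 486
sig^64 ≡ 486^2 = 236196 ≡ 591
sig^128 ≡ 591^2 = 349281 ≡ 391
sig^256 ≡ 391^2 = 152881 ≡ 676
275 = 256 + 16 + 2 + 1, so sig^275 ≡ 676·581·309·232 ≡ 3 (mod 695)
The recovered value 3 does not match the digest 692.

forged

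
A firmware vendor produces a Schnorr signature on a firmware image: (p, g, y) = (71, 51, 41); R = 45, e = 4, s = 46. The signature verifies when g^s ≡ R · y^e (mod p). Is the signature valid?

invalid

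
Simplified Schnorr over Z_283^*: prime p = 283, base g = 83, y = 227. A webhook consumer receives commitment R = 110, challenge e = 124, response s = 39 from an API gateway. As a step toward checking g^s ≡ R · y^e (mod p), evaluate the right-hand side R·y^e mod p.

227^2 = 51529 ≡ 23
227^4 ≡ 23^2 = 529 ≡ 246
227^8 ≡ 246^2 = 60516 ≡ 237
227^16 ≡ 237^2 = 56169 ≡ 135
227^32 ≡ 135^2 = 18225 ≡ 113
227^64 ≡ 113^2 = 12769 ≡ 34
124 = 64 + 32 + 16 + 8 + 4, so 227^124 ≡ 34·113·135·237·246 ≡ 7 (mod 283)
R · y^e ≡ 110·7 = 770 ≡ 204 (mod 283)

204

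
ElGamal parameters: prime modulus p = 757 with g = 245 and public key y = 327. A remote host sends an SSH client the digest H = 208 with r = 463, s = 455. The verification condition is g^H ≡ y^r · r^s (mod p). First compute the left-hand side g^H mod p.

208

245^2 = 60025 ≡ 222
245^4 ≡ 222^2 = 49284 ≡ 79
245^8 ≡ 79^2 = 6241 ≡ 185
245^16 ≡ 185^2 = 34225 ≡ 160
245^32 ≡ 160^2 = 25600 ≡ 619
245^64 ≡ 619^2 = 383161 ≡ 119
245^128 ≡ 119^2 = 14161 ≡ 535
208 = 128 + 64 + 16, so 245^208 ≡ 535·119·160 ≡ 208 (mod 757)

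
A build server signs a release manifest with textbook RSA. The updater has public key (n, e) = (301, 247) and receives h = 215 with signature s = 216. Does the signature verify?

does not verify

s^2 ≡ 216^2 = 46656 ≡ 1
s^4 ≡ 1^2 = 1
s^8 ≡ 1^2 = 1
s^16 ≡ 1^2 = 1
s^32 ≡ 1^2 = 1
s^64 ≡ 1^2 = 1
s^128 ≡ 1^2 = 1
247 = 128 + 64 + 32 + 16 + 4 + 2 + 1, so s^247 ≡ 1·1·1·1·1·1·216 ≡ 216 (mod 301)
216 ≠ 215, so verification fails.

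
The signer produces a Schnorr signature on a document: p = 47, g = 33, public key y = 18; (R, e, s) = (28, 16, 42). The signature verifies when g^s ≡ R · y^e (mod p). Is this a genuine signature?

genuine

g^s mod p:
Squares mod 47: 33^1≡33, 33^2≡8, 33^4≡17, 33^8≡7, 33^16≡2, 33^32≡4
42 = 32 + 8 + 2, so 33^42 ≡ 4·7·8 ≡ 36 (mod 47)
R · y^e mod p:
Squares mod 47: 18^1≡18, 18^2≡42, 18^4≡25, 18^8≡14, 18^16≡8
18^16 ≡ 8 (mod 47)
28·8 = 224 ≡ 36 (mod 47)
36 ≡ 36 (mod 47); signature holds.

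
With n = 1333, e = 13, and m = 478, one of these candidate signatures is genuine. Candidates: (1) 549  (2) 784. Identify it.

Candidate 1: 549^2 = 301401 ≡ 143; 549^4 ≡ 143^2 = 20449 ≡ 454; 549^8 ≡ 454^2 = 206116 ≡ 834; 13 = 8 + 4 + 1, so 549^13 ≡ 834·454·549 ≡ 478 (mod 1333)
  → matches m = 478
Candidate 2: 784^2 = 614656 ≡ 143; 784^4 ≡ 143^2 = 20449 ≡ 454; 784^8 ≡ 454^2 = 206116 ≡ 834; 13 = 8 + 4 + 1, so 784^13 ≡ 834·454·784 ≡ 855 (mod 1333)

1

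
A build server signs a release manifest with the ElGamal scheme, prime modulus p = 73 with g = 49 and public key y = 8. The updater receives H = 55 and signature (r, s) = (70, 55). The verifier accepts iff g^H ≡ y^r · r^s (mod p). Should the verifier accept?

accept

Left side g^H mod p:
49^2 = 2401 ≡ 65
49^4 ≡ 65^2 = 4225 ≡ 64
49^8 ≡ 64^2 = 4096 ≡ 8
49^16 ≡ 8^2 = 64
49^32 ≡ 64^2 = 4096 ≡ 8
55 = 32 + 16 + 4 + 2 + 1, so 49^55 ≡ 8·64·64·65·49 ≡ 24 (mod 73)
Right side y^r · r^s mod p:
8^2 = 64
8^4 ≡ 64^2 = 4096 ≡ 8
8^8 ≡ 8^2 = 64
8^16 ≡ 64^2 = 4096 ≡ 8
8^32 ≡ 8^2 = 64
8^64 ≡ 64^2 = 4096 ≡ 8
70 = 64 + 4 + 2, so 8^70 ≡ 8·8·64 ≡ 8 (mod 73)
70^2 = 4900 ≡ 9
70^4 ≡ 9^2 = 81 ≡ 8
70^8 ≡ 8^2 = 64
70^16 ≡ 64^2 = 4096 ≡ 8
70^32 ≡ 8^2 = 64
55 = 32 + 16 + 4 + 2 + 1, so 70^55 ≡ 64·8·8·9·70 ≡ 3 (mod 73)
8·3 = 24 ≡ 24 (mod 73)
24 ≡ 24 (mod 73), so the signature is genuine.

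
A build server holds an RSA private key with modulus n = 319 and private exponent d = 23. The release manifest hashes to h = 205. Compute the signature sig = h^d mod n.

68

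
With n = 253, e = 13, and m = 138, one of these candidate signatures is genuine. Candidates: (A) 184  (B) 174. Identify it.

Candidate A: 184^2 = 33856 ≡ 207; 184^4 ≡ 207^2 = 42849 ≡ 92; 184^8 ≡ 92^2 = 8464 ≡ 115; 13 = 8 + 4 + 1, so 184^13 ≡ 115·92·184 ≡ 138 (mod 253)
  → matches m = 138
Candidate B: 174^2 = 30276 ≡ 169; 174^4 ≡ 169^2 = 28561 ≡ 225; 174^8 ≡ 225^2 = 50625 ≡ 25; 13 = 8 + 4 + 1, so 174^13 ≡ 25·225·174 ≡ 146 (mod 253)

A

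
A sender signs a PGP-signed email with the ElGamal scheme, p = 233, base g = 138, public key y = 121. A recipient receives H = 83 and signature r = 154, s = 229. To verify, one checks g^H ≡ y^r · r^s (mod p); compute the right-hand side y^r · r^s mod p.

Squares mod 233: 121^1≡121, 121^2≡195, 121^4≡46, 121^8≡19, 121^16≡128, 121^32≡74, 121^64≡117, 121^128≡175
154 = 128 + 16 + 8 + 2, so 121^154 ≡ 175·128·19·195 ≡ 196 (mod 233)
Squares mod 233: 154^1≡154, 154^2≡183, 154^4≡170, 154^8≡8, 154^16≡64, 154^32≡135, 154^64≡51, 154^128≡38
229 = 128 + 64 + 32 + 4 + 1, so 154^229 ≡ 38·51·135·170·154 ≡ 127 (mod 233)
y^r · r^s ≡ 196·127 = 24892 ≡ 194 (mod 233)

194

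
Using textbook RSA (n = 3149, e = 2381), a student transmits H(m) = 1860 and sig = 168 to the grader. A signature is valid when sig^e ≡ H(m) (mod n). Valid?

no

sig^2381 mod 3149 = 647
The recovered value 647 does not match the digest 1860.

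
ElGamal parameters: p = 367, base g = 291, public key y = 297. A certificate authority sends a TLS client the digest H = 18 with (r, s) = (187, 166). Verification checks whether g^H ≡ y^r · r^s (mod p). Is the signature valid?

valid

Left side g^H mod p:
291^2 = 84681 ≡ 271
291^4 ≡ 271^2 = 73441 ≡ 41
291^8 ≡ 41^2 = 1681 ≡ 213
291^16 ≡ 213^2 = 45369 ≡ 228
18 = 16 + 2, so 291^18 ≡ 228·271 ≡ 132 (mod 367)
Right side y^r · r^s mod p:
297^2 = 88209 ≡ 129
297^4 ≡ 129^2 = 16641 ≡ 126
297^8 ≡ 126^2 = 15876 ≡ 95
297^16 ≡ 95^2 = 9025 ≡ 217
297^32 ≡ 217^2 = 47089 ≡ 113
297^64 ≡ 113^2 = 12769 ≡ 291
297^128 ≡ 291^2 = 84681 ≡ 271
187 = 128 + 32 + 16 + 8 + 2 + 1, so 297^187 ≡ 271·113·217·95·129·297 ≡ 126 (mod 367)
187^2 = 34969 ≡ 104
187^4 ≡ 104^2 = 10816 ≡ 173
187^8 ≡ 173^2 = 29929 ≡ 202
187^16 ≡ 202^2 = 40804 ≡ 67
187^32 ≡ 67^2 = 4489 ≡ 85
187^64 ≡ 85^2 = 7225 ≡ 252
187^128 ≡ 252^2 = 63504 ≡ 13
166 = 128 + 32 + 4 + 2, so 187^166 ≡ 13·85·173·104 ≡ 36 (mod 367)
126·36 = 4536 ≡ 132 (mod 367)
132 ≡ 132 (mod 367), so the signature is genuine.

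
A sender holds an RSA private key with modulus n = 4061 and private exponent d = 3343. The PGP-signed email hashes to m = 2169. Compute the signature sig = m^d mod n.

340

m^2 ≡ 2169^2 = 4704561 ≡ 1923
m^4 ≡ 1923^2 = 3697929 ≡ 2419
m^8 ≡ 2419^2 = 5851561 ≡ 3721
m^16 ≡ 3721^2 = 13845841 ≡ 1892
m^32 ≡ 1892^2 = 3579664 ≡ 1923
m^64 ≡ 1923^2 = 3697929 ≡ 2419
m^128 ≡ 2419^2 = 5851561 ≡ 3721
m^256 ≡ 3721^2 = 13845841 ≡ 1892
m^512 ≡ 1892^2 = 3579664 ≡ 1923
m^1024 ≡ 1923^2 = 3697929 ≡ 2419
m^2048 ≡ 2419^2 = 5851561 ≡ 3721
3343 = 2048 + 1024 + 256 + 8 + 4 + 2 + 1, so m^3343 ≡ 3721·2419·1892·3721·2419·1923·2169 ≡ 340 (mod 4061)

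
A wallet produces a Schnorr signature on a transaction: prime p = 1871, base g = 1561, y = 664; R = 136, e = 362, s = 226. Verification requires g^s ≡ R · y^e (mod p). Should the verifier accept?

g^s mod p:
1561^226 mod 1871 = 1300
R · y^e mod p:
664^362 mod 1871 = 835
136·835 = 113560 ≡ 1300 (mod 1871)
1300 ≡ 1300 (mod 1871); signature holds.

accept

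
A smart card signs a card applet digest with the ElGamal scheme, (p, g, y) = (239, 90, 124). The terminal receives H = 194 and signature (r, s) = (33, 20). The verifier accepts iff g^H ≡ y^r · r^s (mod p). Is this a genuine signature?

Left side g^H mod p:
90^2 = 8100 ≡ 213
90^4 ≡ 213^2 = 45369 ≡ 198
90^8 ≡ 198^2 = 39204 ≡ 8
90^16 ≡ 8^2 = 64
90^32 ≡ 64^2 = 4096 ≡ 33
90^64 ≡ 33^2 = 1089 ≡ 133
90^128 ≡ 133^2 = 17689 ≡ 3
194 = 128 + 64 + 2, so 90^194 ≡ 3·133·213 ≡ 142 (mod 239)
Right side y^r · r^s mod p:
124^2 = 15376 ≡ 80
124^4 ≡ 80^2 = 6400 ≡ 186
124^8 ≡ 186^2 = 34596 ≡ 180
124^16 ≡ 180^2 = 32400 ≡ 135
124^32 ≡ 135^2 = 18225 ≡ 61
33 = 32 + 1, so 124^33 ≡ 61·124 ≡ 155 (mod 239)
33^2 = 1089 ≡ 133
33^4 ≡ 133^2 = 17689 ≡ 3
33^8 ≡ 3^2 = 9
33^16 ≡ 9^2 = 81
20 = 16 + 4, so 33^20 ≡ 81·3 ≡ 4 (mod 239)
155·4 = 620 ≡ 142 (mod 239)
142 ≡ 142 (mod 239), so the signature is genuine.

genuine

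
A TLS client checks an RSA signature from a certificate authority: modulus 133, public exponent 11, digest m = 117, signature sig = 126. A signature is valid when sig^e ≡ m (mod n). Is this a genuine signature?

forged

Squares mod 133: sig^1≡126, sig^2≡49, sig^4≡7, sig^8≡49
11 = 8 + 2 + 1, so sig^11 ≡ 49·49·126 ≡ 84 (mod 133)
84 ≠ 117, so verification fails.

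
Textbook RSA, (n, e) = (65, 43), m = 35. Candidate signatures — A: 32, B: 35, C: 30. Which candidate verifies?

B

Candidate A: Squares mod 65: 32^1≡32, 32^2≡49, 32^4≡61, 32^8≡16, 32^16≡61, 32^32≡16; 43 = 32 + 8 + 2 + 1, so 32^43 ≡ 16·16·49·32 ≡ 33 (mod 65)
Candidate B: Squares mod 65: 35^1≡35, 35^2≡55, 35^4≡35, 35^8≡55, 35^16≡35, 35^32≡55; 43 = 32 + 8 + 2 + 1, so 35^43 ≡ 55·55·55·35 ≡ 35 (mod 65)
  → matches m = 35
Candidate C: Squares mod 65: 30^1≡30, 30^2≡55, 30^4≡35, 30^8≡55, 30^16≡35, 30^32≡55; 43 = 32 + 8 + 2 + 1, so 30^43 ≡ 55·55·55·30 ≡ 30 (mod 65)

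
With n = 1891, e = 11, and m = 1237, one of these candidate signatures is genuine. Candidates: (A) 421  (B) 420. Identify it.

A

Candidate A: Squares mod 1891: 421^1≡421, 421^2≡1378, 421^4≡320, 421^8≡286; 11 = 8 + 2 + 1, so 421^11 ≡ 286·1378·421 ≡ 1237 (mod 1891)
  → matches m = 1237
Candidate B: Squares mod 1891: 420^1≡420, 420^2≡537, 420^4≡937, 420^8≡545; 11 = 8 + 2 + 1, so 420^11 ≡ 545·537·420 ≡ 518 (mod 1891)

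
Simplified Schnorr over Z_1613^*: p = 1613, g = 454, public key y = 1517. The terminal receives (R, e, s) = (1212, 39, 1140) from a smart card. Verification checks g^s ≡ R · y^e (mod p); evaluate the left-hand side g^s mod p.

846

454^2 = 206116 ≡ 1265
454^4 ≡ 1265^2 = 1600225 ≡ 129
454^8 ≡ 129^2 = 16641 ≡ 511
454^16 ≡ 511^2 = 261121 ≡ 1428
454^32 ≡ 1428^2 = 2039184 ≡ 352
454^64 ≡ 352^2 = 123904 ≡ 1316
454^128 ≡ 1316^2 = 1731856 ≡ 1107
454^256 ≡ 1107^2 = 1225449 ≡ 1182
454^512 ≡ 1182^2 = 1397124 ≡ 266
454^1024 ≡ 266^2 = 70756 ≡ 1397
1140 = 1024 + 64 + 32 + 16 + 4, so 454^1140 ≡ 1397·1316·352·1428·129 ≡ 846 (mod 1613)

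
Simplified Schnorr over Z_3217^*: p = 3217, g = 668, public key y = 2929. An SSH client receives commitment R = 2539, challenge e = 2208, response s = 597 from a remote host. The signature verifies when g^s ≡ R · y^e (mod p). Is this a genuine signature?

g^s mod p:
668^597 mod 3217 = 1647
R · y^e mod p:
2929^2208 mod 3217 = 752
2539·752 = 1909328 ≡ 1647 (mod 3217)
1647 ≡ 1647 (mod 3217); signature holds.

genuine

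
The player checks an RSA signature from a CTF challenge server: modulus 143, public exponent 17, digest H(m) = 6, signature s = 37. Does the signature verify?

does not verify

Squares mod 143: s^1≡37, s^2≡82, s^4≡3, s^8≡9, s^16≡81
17 = 16 + 1, so s^17 ≡ 81·37 ≡ 137 (mod 143)
137 ≠ 6, so verification fails.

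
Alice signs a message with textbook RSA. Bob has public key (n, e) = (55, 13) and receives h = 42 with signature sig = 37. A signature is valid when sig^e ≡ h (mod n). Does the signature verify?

sig^2 ≡ 37^2 = 1369 ≡ 49
sig^4 ≡ 49^2 = 2401 ≡ 36
sig^8 ≡ 36^2 = 1296 ≡ 31
13 = 8 + 4 + 1, so sig^13 ≡ 31·36·37 ≡ 42 (mod 55)
Since 42 equals the digest 42, verification succeeds.

verifies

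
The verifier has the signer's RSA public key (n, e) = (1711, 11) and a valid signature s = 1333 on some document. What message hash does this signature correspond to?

s^2 ≡ 1333^2 = 1776889 ≡ 871
s^4 ≡ 871^2 = 758641 ≡ 668
s^8 ≡ 668^2 = 446224 ≡ 1364
11 = 8 + 2 + 1, so s^11 ≡ 1364·871·1333 ≡ 405 (mod 1711)

405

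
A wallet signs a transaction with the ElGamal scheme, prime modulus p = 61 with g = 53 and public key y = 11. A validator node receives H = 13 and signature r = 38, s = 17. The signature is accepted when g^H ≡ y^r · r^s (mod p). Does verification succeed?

passes

Left side g^H mod p:
53^2 = 2809 ≡ 3
53^4 ≡ 3^2 = 9
53^8 ≡ 9^2 = 81 ≡ 20
13 = 8 + 4 + 1, so 53^13 ≡ 20·9·53 ≡ 24 (mod 61)
Right side y^r · r^s mod p:
11^2 = 121 ≡ 60
11^4 ≡ 60^2 = 3600 ≡ 1
11^8 ≡ 1^2 = 1
11^16 ≡ 1^2 = 1
11^32 ≡ 1^2 = 1
38 = 32 + 4 + 2, so 11^38 ≡ 1·1·60 ≡ 60 (mod 61)
38^2 = 1444 ≡ 41
38^4 ≡ 41^2 = 1681 ≡ 34
38^8 ≡ 34^2 = 1156 ≡ 58
38^16 ≡ 58^2 = 3364 ≡ 9
17 = 16 + 1, so 38^17 ≡ 9·38 ≡ 37 (mod 61)
60·37 = 2220 ≡ 24 (mod 61)
24 ≡ 24 (mod 61), so the signature is genuine.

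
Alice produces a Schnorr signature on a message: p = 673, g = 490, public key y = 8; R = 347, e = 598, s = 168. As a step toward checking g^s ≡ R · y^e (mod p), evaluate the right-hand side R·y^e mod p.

615

Squares mod 673: 8^1≡8, 8^2≡64, 8^4≡58, 8^8≡672, 8^16≡1, 8^32≡1, 8^64≡1, 8^128≡1, 8^256≡1, 8^512≡1
598 = 512 + 64 + 16 + 4 + 2, so 8^598 ≡ 1·1·1·58·64 ≡ 347 (mod 673)
R · y^e ≡ 347·347 = 120409 ≡ 615 (mod 673)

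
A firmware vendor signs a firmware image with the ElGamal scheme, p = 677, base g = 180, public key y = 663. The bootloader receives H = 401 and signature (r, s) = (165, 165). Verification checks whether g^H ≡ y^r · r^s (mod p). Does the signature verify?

Left side g^H mod p:
180^2 = 32400 ≡ 581
180^4 ≡ 581^2 = 337561 ≡ 415
180^8 ≡ 415^2 = 172225 ≡ 267
180^16 ≡ 267^2 = 71289 ≡ 204
180^32 ≡ 204^2 = 41616 ≡ 319
180^64 ≡ 319^2 = 101761 ≡ 211
180^128 ≡ 211^2 = 44521 ≡ 516
180^256 ≡ 516^2 = 266256 ≡ 195
401 = 256 + 128 + 16 + 1, so 180^401 ≡ 195·516·204·180 ≡ 311 (mod 677)
Right side y^r · r^s mod p:
663^2 = 439569 ≡ 196
663^4 ≡ 196^2 = 38416 ≡ 504
663^8 ≡ 504^2 = 254016 ≡ 141
663^16 ≡ 141^2 = 19881 ≡ 248
663^32 ≡ 248^2 = 61504 ≡ 574
663^64 ≡ 574^2 = 329476 ≡ 454
663^128 ≡ 454^2 = 206116 ≡ 308
165 = 128 + 32 + 4 + 1, so 663^165 ≡ 308·574·504·663 ≡ 587 (mod 677)
165^2 = 27225 ≡ 145
165^4 ≡ 145^2 = 21025 ≡ 38
165^8 ≡ 38^2 = 1444 ≡ 90
165^16 ≡ 90^2 = 8100 ≡ 653
165^32 ≡ 653^2 = 426409 ≡ 576
165^64 ≡ 576^2 = 331776 ≡ 46
165^128 ≡ 46^2 = 2116 ≡ 85
165 = 128 + 32 + 4 + 1, so 165^165 ≡ 85·576·38·165 ≡ 320 (mod 677)
587·320 = 187840 ≡ 311 (mod 677)
311 ≡ 311 (mod 677), so the signature is genuine.

verifies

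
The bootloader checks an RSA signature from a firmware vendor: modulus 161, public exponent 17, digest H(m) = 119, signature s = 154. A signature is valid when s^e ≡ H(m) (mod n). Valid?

s^17 mod 161 = 119
119 = H(m), so the signature checks out.

yes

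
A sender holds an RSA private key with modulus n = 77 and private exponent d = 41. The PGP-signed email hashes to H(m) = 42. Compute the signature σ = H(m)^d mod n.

42

(H(m))^2 ≡ 42^2 = 1764 ≡ 70
(H(m))^4 ≡ 70^2 = 4900 ≡ 49
(H(m))^8 ≡ 49^2 = 2401 ≡ 14
(H(m))^16 ≡ 14^2 = 196 ≡ 42
(H(m))^32 ≡ 42^2 = 1764 ≡ 70
41 = 32 + 8 + 1, so (H(m))^41 ≡ 70·14·42 ≡ 42 (mod 77)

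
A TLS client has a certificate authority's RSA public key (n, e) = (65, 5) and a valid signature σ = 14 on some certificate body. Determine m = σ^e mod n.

14

σ^2 ≡ 14^2 = 196 ≡ 1
σ^4 ≡ 1^2 = 1
5 = 4 + 1, so σ^5 ≡ 1·14 ≡ 14 (mod 65)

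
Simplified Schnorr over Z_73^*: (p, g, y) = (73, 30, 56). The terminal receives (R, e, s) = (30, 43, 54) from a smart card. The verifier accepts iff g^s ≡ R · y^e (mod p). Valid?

g^s mod p:
Squares mod 73: 30^1≡30, 30^2≡24, 30^4≡65, 30^8≡64, 30^16≡8, 30^32≡64
54 = 32 + 16 + 4 + 2, so 30^54 ≡ 64·8·65·24 ≡ 27 (mod 73)
R · y^e mod p:
Squares mod 73: 56^1≡56, 56^2≡70, 56^4≡9, 56^8≡8, 56^16≡64, 56^32≡8
43 = 32 + 8 + 2 + 1, so 56^43 ≡ 8·8·70·56 ≡ 52 (mod 73)
30·52 = 1560 ≡ 27 (mod 73)
27 ≡ 27 (mod 73); signature holds.

yes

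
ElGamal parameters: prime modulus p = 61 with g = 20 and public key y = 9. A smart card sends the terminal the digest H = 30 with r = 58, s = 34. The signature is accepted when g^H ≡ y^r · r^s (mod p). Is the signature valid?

valid

Left side g^H mod p:
Squares mod 61: 20^1≡20, 20^2≡34, 20^4≡58, 20^8≡9, 20^16≡20
30 = 16 + 8 + 4 + 2, so 20^30 ≡ 20·9·58·34 ≡ 1 (mod 61)
Right side y^r · r^s mod p:
Squares mod 61: 9^1≡9, 9^2≡20, 9^4≡34, 9^8≡58, 9^16≡9, 9^32≡20
58 = 32 + 16 + 8 + 2, so 9^58 ≡ 20·9·58·20 ≡ 58 (mod 61)
Squares mod 61: 58^1≡58, 58^2≡9, 58^4≡20, 58^8≡34, 58^16≡58, 58^32≡9
34 = 32 + 2, so 58^34 ≡ 9·9 ≡ 20 (mod 61)
58·20 = 1160 ≡ 1 (mod 61)
1 ≡ 1 (mod 61), so the signature is genuine.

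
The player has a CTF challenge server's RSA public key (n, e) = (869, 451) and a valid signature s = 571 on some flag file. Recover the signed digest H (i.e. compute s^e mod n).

21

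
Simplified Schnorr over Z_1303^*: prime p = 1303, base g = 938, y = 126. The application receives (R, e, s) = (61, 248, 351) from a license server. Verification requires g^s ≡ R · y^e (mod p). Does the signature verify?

does not verify

g^s mod p:
Squares mod 1303: 938^1≡938, 938^2≡319, 938^4≡127, 938^8≡493, 938^16≡691, 938^32≡583, 938^64≡1109, 938^128≡1152, 938^256≡650
351 = 256 + 64 + 16 + 8 + 4 + 2 + 1, so 938^351 ≡ 650·1109·691·493·127·319·938 ≡ 1288 (mod 1303)
R · y^e mod p:
Squares mod 1303: 126^1≡126, 126^2≡240, 126^4≡268, 126^8≡159, 126^16≡524, 126^32≡946, 126^64≡1058, 126^128≡87
248 = 128 + 64 + 32 + 16 + 8, so 126^248 ≡ 87·1058·946·524·159 ≡ 1031 (mod 1303)
61·1031 = 62891 ≡ 347 (mod 1303)
1288 ≠ 347; the check fails.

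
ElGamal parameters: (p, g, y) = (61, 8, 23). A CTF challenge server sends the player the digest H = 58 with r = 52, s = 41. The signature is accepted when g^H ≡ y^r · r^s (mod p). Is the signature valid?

Left side g^H mod p:
8^2 = 64 ≡ 3
8^4 ≡ 3^2 = 9
8^8 ≡ 9^2 = 81 ≡ 20
8^16 ≡ 20^2 = 400 ≡ 34
8^32 ≡ 34^2 = 1156 ≡ 58
58 = 32 + 16 + 8 + 2, so 8^58 ≡ 58·34·20·3 ≡ 41 (mod 61)
Right side y^r · r^s mod p:
23^2 = 529 ≡ 41
23^4 ≡ 41^2 = 1681 ≡ 34
23^8 ≡ 34^2 = 1156 ≡ 58
23^16 ≡ 58^2 = 3364 ≡ 9
23^32 ≡ 9^2 = 81 ≡ 20
52 = 32 + 16 + 4, so 23^52 ≡ 20·9·34 ≡ 20 (mod 61)
52^2 = 2704 ≡ 20
52^4 ≡ 20^2 = 400 ≡ 34
52^8 ≡ 34^2 = 1156 ≡ 58
52^16 ≡ 58^2 = 3364 ≡ 9
52^32 ≡ 9^2 = 81 ≡ 20
41 = 32 + 8 + 1, so 52^41 ≡ 20·58·52 ≡ 52 (mod 61)
20·52 = 1040 ≡ 3 (mod 61)
41 ≠ 3, so verification fails.

invalid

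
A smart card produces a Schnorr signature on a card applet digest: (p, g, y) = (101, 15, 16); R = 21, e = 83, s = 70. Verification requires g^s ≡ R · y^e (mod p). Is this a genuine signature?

g^s mod p:
15^70 mod 101 = 14
R · y^e mod p:
16^83 mod 101 = 68
21·68 = 1428 ≡ 14 (mod 101)
14 ≡ 14 (mod 101); signature holds.

genuine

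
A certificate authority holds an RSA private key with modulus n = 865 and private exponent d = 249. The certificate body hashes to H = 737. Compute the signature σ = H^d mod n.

H^249 mod 865 = 162

162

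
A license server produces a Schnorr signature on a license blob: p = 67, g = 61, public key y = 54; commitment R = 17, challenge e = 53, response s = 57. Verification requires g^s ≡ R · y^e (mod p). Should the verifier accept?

g^s mod p:
61^2 = 3721 ≡ 36
61^4 ≡ 36^2 = 1296 ≡ 23
61^8 ≡ 23^2 = 529 ≡ 60
61^16 ≡ 60^2 = 3600 ≡ 49
61^32 ≡ 49^2 = 2401 ≡ 56
57 = 32 + 16 + 8 + 1, so 61^57 ≡ 56·49·60·61 ≡ 8 (mod 67)
R · y^e mod p:
54^2 = 2916 ≡ 35
54^4 ≡ 35^2 = 1225 ≡ 19
54^8 ≡ 19^2 = 361 ≡ 26
54^16 ≡ 26^2 = 676 ≡ 6
54^32 ≡ 6^2 = 36
53 = 32 + 16 + 4 + 1, so 54^53 ≡ 36·6·19·54 ≡ 47 (mod 67)
17·47 = 799 ≡ 62 (mod 67)
8 ≠ 62; the check fails.

reject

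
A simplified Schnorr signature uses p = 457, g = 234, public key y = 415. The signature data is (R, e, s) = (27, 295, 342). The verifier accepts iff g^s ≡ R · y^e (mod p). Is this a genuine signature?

g^s mod p:
234^2 = 54756 ≡ 373
234^4 ≡ 373^2 = 139129 ≡ 201
234^8 ≡ 201^2 = 40401 ≡ 185
234^16 ≡ 185^2 = 34225 ≡ 407
234^32 ≡ 407^2 = 165649 ≡ 215
234^64 ≡ 215^2 = 46225 ≡ 68
234^128 ≡ 68^2 = 4624 ≡ 54
234^256 ≡ 54^2 = 2916 ≡ 174
342 = 256 + 64 + 16 + 4 + 2, so 234^342 ≡ 174·68·407·201·373 ≡ 348 (mod 457)
R · y^e mod p:
415^2 = 172225 ≡ 393
415^4 ≡ 393^2 = 154449 ≡ 440
415^8 ≡ 440^2 = 193600 ≡ 289
415^16 ≡ 289^2 = 83521 ≡ 347
415^32 ≡ 347^2 = 120409 ≡ 218
415^64 ≡ 218^2 = 47524 ≡ 453
415^128 ≡ 453^2 = 205209 ≡ 16
415^256 ≡ 16^2 = 256
295 = 256 + 32 + 4 + 2 + 1, so 415^295 ≡ 256·218·440·393·415 ≡ 216 (mod 457)
27·216 = 5832 ≡ 348 (mod 457)
348 ≡ 348 (mod 457); signature holds.

genuine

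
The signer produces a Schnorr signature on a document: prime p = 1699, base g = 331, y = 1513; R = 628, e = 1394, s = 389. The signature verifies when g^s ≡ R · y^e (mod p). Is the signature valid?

g^s mod p:
331^2 = 109561 ≡ 825
331^4 ≡ 825^2 = 680625 ≡ 1025
331^8 ≡ 1025^2 = 1050625 ≡ 643
331^16 ≡ 643^2 = 413449 ≡ 592
331^32 ≡ 592^2 = 350464 ≡ 470
331^64 ≡ 470^2 = 220900 ≡ 30
331^128 ≡ 30^2 = 900
331^256 ≡ 900^2 = 810000 ≡ 1276
389 = 256 + 128 + 4 + 1, so 331^389 ≡ 1276·900·1025·331 ≡ 538 (mod 1699)
R · y^e mod p:
1513^2 = 2289169 ≡ 616
1513^4 ≡ 616^2 = 379456 ≡ 579
1513^8 ≡ 579^2 = 335241 ≡ 538
1513^16 ≡ 538^2 = 289444 ≡ 614
1513^32 ≡ 614^2 = 376996 ≡ 1517
1513^64 ≡ 1517^2 = 2301289 ≡ 843
1513^128 ≡ 843^2 = 710649 ≡ 467
1513^256 ≡ 467^2 = 218089 ≡ 617
1513^512 ≡ 617^2 = 380689 ≡ 113
1513^1024 ≡ 113^2 = 12769 ≡ 876
1394 = 1024 + 256 + 64 + 32 + 16 + 2, so 1513^1394 ≡ 876·617·843·1517·614·616 ≡ 827 (mod 1699)
628·827 = 519356 ≡ 1161 (mod 1699)
538 ≠ 1161; the check fails.

invalid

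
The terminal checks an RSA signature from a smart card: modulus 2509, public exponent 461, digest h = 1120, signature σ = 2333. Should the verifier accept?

accept

σ^2 ≡ 2333^2 = 5442889 ≡ 868
σ^4 ≡ 868^2 = 753424 ≡ 724
σ^8 ≡ 724^2 = 524176 ≡ 2304
σ^16 ≡ 2304^2 = 5308416 ≡ 1881
σ^32 ≡ 1881^2 = 3538161 ≡ 471
σ^64 ≡ 471^2 = 221841 ≡ 1049
σ^128 ≡ 1049^2 = 1100401 ≡ 1459
σ^256 ≡ 1459^2 = 2128681 ≡ 1049
461 = 256 + 128 + 64 + 8 + 4 + 1, so σ^461 ≡ 1049·1459·1049·2304·724·2333 ≡ 1120 (mod 2509)
σ^461 mod 2509 = 1120 matches h.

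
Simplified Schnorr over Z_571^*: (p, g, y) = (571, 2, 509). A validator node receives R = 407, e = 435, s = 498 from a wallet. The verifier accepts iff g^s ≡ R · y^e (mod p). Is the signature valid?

g^s mod p:
2^2 = 4
2^4 ≡ 4^2 = 16
2^8 ≡ 16^2 = 256
2^16 ≡ 256^2 = 65536 ≡ 442
2^32 ≡ 442^2 = 195364 ≡ 82
2^64 ≡ 82^2 = 6724 ≡ 443
2^128 ≡ 443^2 = 196249 ≡ 396
2^256 ≡ 396^2 = 156816 ≡ 362
498 = 256 + 128 + 64 + 32 + 16 + 2, so 2^498 ≡ 362·396·443·82·442·4 ≡ 31 (mod 571)
R · y^e mod p:
509^2 = 259081 ≡ 418
509^4 ≡ 418^2 = 174724 ≡ 569
509^8 ≡ 569^2 = 323761 ≡ 4
509^16 ≡ 4^2 = 16
509^32 ≡ 16^2 = 256
509^64 ≡ 256^2 = 65536 ≡ 442
509^128 ≡ 442^2 = 195364 ≡ 82
509^256 ≡ 82^2 = 6724 ≡ 443
435 = 256 + 128 + 32 + 16 + 2 + 1, so 509^435 ≡ 443·82·256·16·418·509 ≡ 59 (mod 571)
407·59 = 24013 ≡ 31 (mod 571)
31 ≡ 31 (mod 571); signature holds.

valid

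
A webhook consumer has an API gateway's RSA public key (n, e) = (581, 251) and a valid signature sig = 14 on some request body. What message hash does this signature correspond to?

Squares mod 581: sig^1≡14, sig^2≡196, sig^4≡70, sig^8≡252, sig^16≡175, sig^32≡413, sig^64≡336, sig^128≡182
251 = 128 + 64 + 32 + 16 + 8 + 2 + 1, so sig^251 ≡ 182·336·413·175·252·196·14 ≡ 399 (mod 581)

399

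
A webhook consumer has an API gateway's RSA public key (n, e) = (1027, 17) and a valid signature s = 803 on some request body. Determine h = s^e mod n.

888

s^2 ≡ 803^2 = 644809 ≡ 880
s^4 ≡ 880^2 = 774400 ≡ 42
s^8 ≡ 42^2 = 1764 ≡ 737
s^16 ≡ 737^2 = 543169 ≡ 913
17 = 16 + 1, so s^17 ≡ 913·803 ≡ 888 (mod 1027)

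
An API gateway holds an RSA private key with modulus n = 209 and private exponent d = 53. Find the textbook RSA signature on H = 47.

93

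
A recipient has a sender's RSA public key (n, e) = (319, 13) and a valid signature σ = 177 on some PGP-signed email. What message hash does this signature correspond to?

σ^2 ≡ 177^2 = 31329 ≡ 67
σ^4 ≡ 67^2 = 4489 ≡ 23
σ^8 ≡ 23^2 = 529 ≡ 210
13 = 8 + 4 + 1, so σ^13 ≡ 210·23·177 ≡ 309 (mod 319)

309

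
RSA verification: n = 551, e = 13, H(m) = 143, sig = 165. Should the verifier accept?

Squares mod 551: sig^1≡165, sig^2≡226, sig^4≡384, sig^8≡339
13 = 8 + 4 + 1, so sig^13 ≡ 339·384·165 ≡ 509 (mod 551)
sig^13 mod 551 = 509, but H(m) = 143.

reject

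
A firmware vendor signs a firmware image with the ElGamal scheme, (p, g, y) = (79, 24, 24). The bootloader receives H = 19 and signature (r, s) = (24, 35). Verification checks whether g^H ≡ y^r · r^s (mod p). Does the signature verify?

does not verify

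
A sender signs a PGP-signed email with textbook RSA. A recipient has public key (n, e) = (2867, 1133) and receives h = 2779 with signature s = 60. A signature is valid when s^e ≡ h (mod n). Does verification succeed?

s^2 ≡ 60^2 = 3600 ≡ 733
s^4 ≡ 733^2 = 537289 ≡ 1160
s^8 ≡ 1160^2 = 1345600 ≡ 977
s^16 ≡ 977^2 = 954529 ≡ 2685
s^32 ≡ 2685^2 = 7209225 ≡ 1587
s^64 ≡ 1587^2 = 2518569 ≡ 1343
s^128 ≡ 1343^2 = 1803649 ≡ 306
s^256 ≡ 306^2 = 93636 ≡ 1892
s^512 ≡ 1892^2 = 3579664 ≡ 1648
s^1024 ≡ 1648^2 = 2715904 ≡ 855
1133 = 1024 + 64 + 32 + 8 + 4 + 1, so s^1133 ≡ 855·1343·1587·977·1160·60 ≡ 1219 (mod 2867)
s^1133 mod 2867 = 1219, but h = 2779.

fails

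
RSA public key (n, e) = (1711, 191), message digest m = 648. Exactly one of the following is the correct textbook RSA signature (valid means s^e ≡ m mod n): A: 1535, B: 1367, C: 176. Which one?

C

Candidate A: Squares mod 1711: 1535^1≡1535, 1535^2≡178, 1535^4≡886, 1535^8≡1358, 1535^16≡1417, 1535^32≡886, 1535^64≡1358, 1535^128≡1417; 191 = 128 + 32 + 16 + 8 + 4 + 2 + 1, so 1535^191 ≡ 1417·886·1417·1358·886·178·1535 ≡ 1063 (mod 1711)
Candidate B: Squares mod 1711: 1367^1≡1367, 1367^2≡277, 1367^4≡1445, 1367^8≡605, 1367^16≡1582, 1367^32≡1242, 1367^64≡953, 1367^128≡1379; 191 = 128 + 32 + 16 + 8 + 4 + 2 + 1, so 1367^191 ≡ 1379·1242·1582·605·1445·277·1367 ≡ 303 (mod 1711)
Candidate C: Squares mod 1711: 176^1≡176, 176^2≡178, 176^4≡886, 176^8≡1358, 176^16≡1417, 176^32≡886, 176^64≡1358, 176^128≡1417; 191 = 128 + 32 + 16 + 8 + 4 + 2 + 1, so 176^191 ≡ 1417·886·1417·1358·886·178·176 ≡ 648 (mod 1711)
  → matches m = 648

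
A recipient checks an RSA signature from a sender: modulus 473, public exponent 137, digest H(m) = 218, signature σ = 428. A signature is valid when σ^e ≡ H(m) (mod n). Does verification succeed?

fails

σ^2 ≡ 428^2 = 183184 ≡ 133
σ^4 ≡ 133^2 = 17689 ≡ 188
σ^8 ≡ 188^2 = 35344 ≡ 342
σ^16 ≡ 342^2 = 116964 ≡ 133
σ^32 ≡ 133^2 = 17689 ≡ 188
σ^64 ≡ 188^2 = 35344 ≡ 342
σ^128 ≡ 342^2 = 116964 ≡ 133
137 = 128 + 8 + 1, so σ^137 ≡ 133·342·428 ≡ 274 (mod 473)
274 ≠ 218, so verification fails.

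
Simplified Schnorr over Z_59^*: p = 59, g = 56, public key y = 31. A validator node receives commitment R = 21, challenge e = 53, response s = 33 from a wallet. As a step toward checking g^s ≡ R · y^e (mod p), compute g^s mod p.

56^2 = 3136 ≡ 9
56^4 ≡ 9^2 = 81 ≡ 22
56^8 ≡ 22^2 = 484 ≡ 12
56^16 ≡ 12^2 = 144 ≡ 26
56^32 ≡ 26^2 = 676 ≡ 27
33 = 32 + 1, so 56^33 ≡ 27·56 ≡ 37 (mod 59)

37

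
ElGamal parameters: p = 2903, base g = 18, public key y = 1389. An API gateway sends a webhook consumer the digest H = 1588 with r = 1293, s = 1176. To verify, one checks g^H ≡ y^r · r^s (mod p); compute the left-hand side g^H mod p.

18^2 = 324
18^4 ≡ 324^2 = 104976 ≡ 468
18^8 ≡ 468^2 = 219024 ≡ 1299
18^16 ≡ 1299^2 = 1687401 ≡ 758
18^32 ≡ 758^2 = 574564 ≡ 2673
18^64 ≡ 2673^2 = 7144929 ≡ 646
18^128 ≡ 646^2 = 417316 ≡ 2187
18^256 ≡ 2187^2 = 4782969 ≡ 1728
18^512 ≡ 1728^2 = 2985984 ≡ 1700
18^1024 ≡ 1700^2 = 2890000 ≡ 1515
1588 = 1024 + 512 + 32 + 16 + 4, so 18^1588 ≡ 1515·1700·2673·758·468 ≡ 89 (mod 2903)

89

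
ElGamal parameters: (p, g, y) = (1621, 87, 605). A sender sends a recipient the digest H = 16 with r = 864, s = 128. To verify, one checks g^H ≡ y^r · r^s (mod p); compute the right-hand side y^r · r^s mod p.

Squares mod 1621: 605^1≡605, 605^2≡1300, 605^4≡918, 605^8≡1425, 605^16≡1133, 605^32≡1478, 605^64≡997, 605^128≡336, 605^256≡1047, 605^512≡413
864 = 512 + 256 + 64 + 32, so 605^864 ≡ 413·1047·997·1478 ≡ 307 (mod 1621)
Squares mod 1621: 864^1≡864, 864^2≡836, 864^4≡245, 864^8≡48, 864^16≡683, 864^32≡1262, 864^64≡822, 864^128≡1348
864^128 ≡ 1348 (mod 1621)
y^r · r^s ≡ 307·1348 = 413836 ≡ 481 (mod 1621)

481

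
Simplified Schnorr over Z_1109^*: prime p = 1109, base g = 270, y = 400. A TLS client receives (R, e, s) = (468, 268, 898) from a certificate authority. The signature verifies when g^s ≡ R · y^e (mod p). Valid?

yes

g^s mod p:
Squares mod 1109: 270^1≡270, 270^2≡815, 270^4≡1043, 270^8≡1029, 270^16≡855, 270^32≡194, 270^64≡1039, 270^128≡464, 270^256≡150, 270^512≡320
898 = 512 + 256 + 128 + 2, so 270^898 ≡ 320·150·464·815 ≡ 510 (mod 1109)
R · y^e mod p:
Squares mod 1109: 400^1≡400, 400^2≡304, 400^4≡369, 400^8≡863, 400^16≡630, 400^32≡987, 400^64≡467, 400^128≡725, 400^256≡1068
268 = 256 + 8 + 4, so 400^268 ≡ 1068·863·369 ≡ 1039 (mod 1109)
468·1039 = 486252 ≡ 510 (mod 1109)
510 ≡ 510 (mod 1109); signature holds.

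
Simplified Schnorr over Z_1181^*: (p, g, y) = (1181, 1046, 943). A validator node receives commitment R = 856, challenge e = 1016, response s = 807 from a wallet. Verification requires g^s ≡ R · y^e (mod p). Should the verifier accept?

g^s mod p:
1046^807 mod 1181 = 705
R · y^e mod p:
943^1016 mod 1181 = 16
856·16 = 13696 ≡ 705 (mod 1181)
705 ≡ 705 (mod 1181); signature holds.

accept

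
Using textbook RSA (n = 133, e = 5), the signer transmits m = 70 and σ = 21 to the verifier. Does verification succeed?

passes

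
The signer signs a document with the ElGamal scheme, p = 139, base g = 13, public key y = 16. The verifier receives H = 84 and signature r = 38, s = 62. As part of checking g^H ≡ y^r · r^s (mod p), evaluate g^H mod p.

13^2 = 169 ≡ 30
13^4 ≡ 30^2 = 900 ≡ 66
13^8 ≡ 66^2 = 4356 ≡ 47
13^16 ≡ 47^2 = 2209 ≡ 124
13^32 ≡ 124^2 = 15376 ≡ 86
13^64 ≡ 86^2 = 7396 ≡ 29
84 = 64 + 16 + 4, so 13^84 ≡ 29·124·66 ≡ 63 (mod 139)

63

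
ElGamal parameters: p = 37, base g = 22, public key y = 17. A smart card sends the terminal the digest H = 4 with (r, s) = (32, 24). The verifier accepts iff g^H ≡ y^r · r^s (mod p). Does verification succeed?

Left side g^H mod p:
22^2 = 484 ≡ 3
22^4 ≡ 3^2 = 9
Right side y^r · r^s mod p:
17^2 = 289 ≡ 30
17^4 ≡ 30^2 = 900 ≡ 12
17^8 ≡ 12^2 = 144 ≡ 33
17^16 ≡ 33^2 = 1089 ≡ 16
17^32 ≡ 16^2 = 256 ≡ 34
32^2 = 1024 ≡ 25
32^4 ≡ 25^2 = 625 ≡ 33
32^8 ≡ 33^2 = 1089 ≡ 16
32^16 ≡ 16^2 = 256 ≡ 34
24 = 16 + 8, so 32^24 ≡ 34·16 ≡ 26 (mod 37)
34·26 = 884 ≡ 33 (mod 37)
9 ≠ 33, so verification fails.

fails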